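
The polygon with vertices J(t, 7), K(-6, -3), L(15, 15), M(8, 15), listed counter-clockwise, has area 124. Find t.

Write out the shoelace sum; only the two edges meeting at J involve t:
2·Area = [(8·7 − t·15) + (t·(-3) − (-6)·7)] + 60
       = -18·t + 158 = 248
⇒ t = -5.

-5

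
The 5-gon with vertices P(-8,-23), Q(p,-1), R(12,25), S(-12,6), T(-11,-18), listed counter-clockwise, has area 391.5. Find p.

The doubled signed area Σ (x_i y_{i+1} − x_{i+1} y_i) is linear in p.
With p=0 it equals 783; the coefficient of p is 48 (from the two edges through Q).
So 48·p + 783 = 2·391.5 = 783 ⇒ p = 0.

0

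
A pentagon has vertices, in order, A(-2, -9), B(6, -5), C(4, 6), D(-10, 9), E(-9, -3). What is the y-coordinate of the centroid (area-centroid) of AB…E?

61/201

Apply the shoelace (surveyor's) formula. First the cross-terms c_i = x_i·y_{i+1} − x_{i+1}·y_i:
  64, 56, 96, 111, 75  ⇒  2A = 402, A = 201.
Then Σ (y_i + y_{i+1})·c_i = 366, so ȳ = 366 / (6·201) = 61/201.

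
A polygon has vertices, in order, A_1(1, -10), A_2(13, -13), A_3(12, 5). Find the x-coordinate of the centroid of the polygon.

Apply the shoelace (surveyor's) formula. First the cross-terms c_i = x_i·y_{i+1} − x_{i+1}·y_i:
  117, 221, -125  ⇒  2A = 213, A = 106.5.
Then Σ (x_i + x_{i+1})·c_i = 5538, so x̄ = 5538 / (6·106.5) = 26/3.

26/3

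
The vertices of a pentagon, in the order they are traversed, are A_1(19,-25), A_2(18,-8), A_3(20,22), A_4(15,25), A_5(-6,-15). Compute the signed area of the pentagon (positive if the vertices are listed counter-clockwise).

Σ = (298) + (556) + (170) + (-75) + (435) = 1384
Signed area = Σ/2 = 692 (positive ⇒ counter-clockwise traversal).

692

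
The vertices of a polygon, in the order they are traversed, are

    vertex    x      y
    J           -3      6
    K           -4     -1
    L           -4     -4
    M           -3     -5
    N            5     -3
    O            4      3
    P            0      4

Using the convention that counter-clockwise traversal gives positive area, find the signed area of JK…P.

Apply the shoelace (surveyor's) formula: 2A = Σ (x_i·y_{i+1} − x_{i+1}·y_i), indices taken mod 7.
Cross-terms: 27, 12, 8, 34, 27, 16, 12  ⇒  Σ = 136
Signed area = Σ/2 = 68 (positive ⇒ counter-clockwise traversal).

68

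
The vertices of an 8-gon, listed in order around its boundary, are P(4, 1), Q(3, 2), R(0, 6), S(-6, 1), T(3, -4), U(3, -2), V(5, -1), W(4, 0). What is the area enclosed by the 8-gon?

Apply the surveyor's formula: 2A = Σ (x_i·y_{i+1} − x_{i+1}·y_i), indices taken mod 8.
P→Q: (4)(2) − (3)(1) = 5
Q→R: (3)(6) − (0)(2) = 18
R→S: (0)(1) − (-6)(6) = 36
S→T: (-6)(-4) − (3)(1) = 21
T→U: (3)(-2) − (3)(-4) = 6
U→V: (3)(-1) − (5)(-2) = 7
V→W: (5)(0) − (4)(-1) = 4
W→P: (4)(1) − (4)(0) = 4
Σ = 101
Area = |Σ|/2 = 50.5.

50.5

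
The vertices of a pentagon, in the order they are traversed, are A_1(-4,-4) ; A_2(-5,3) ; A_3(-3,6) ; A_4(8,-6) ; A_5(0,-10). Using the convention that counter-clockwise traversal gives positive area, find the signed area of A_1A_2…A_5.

Apply Gauss's area formula: 2A = Σ (x_i·y_{i+1} − x_{i+1}·y_i), indices taken mod 5.
Σ = (-32) + (-21) + (-30) + (-80) + (-40) = -203
Signed area = Σ/2 = -101.5 (negative ⇒ clockwise traversal).

-101.5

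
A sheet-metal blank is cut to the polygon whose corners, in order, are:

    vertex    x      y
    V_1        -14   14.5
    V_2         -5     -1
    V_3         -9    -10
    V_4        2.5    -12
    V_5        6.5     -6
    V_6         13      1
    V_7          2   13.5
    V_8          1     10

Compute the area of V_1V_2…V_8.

Apply the shoelace formula: 2A = Σ (x_i·y_{i+1} − x_{i+1}·y_i), indices taken mod 8.
Σ = (86.5) + (41) + (133) + (63) + (84.5) + (173.5) + (6.5) + (154.5) = 742.5
Area = |Σ|/2 = 371.25.

371.25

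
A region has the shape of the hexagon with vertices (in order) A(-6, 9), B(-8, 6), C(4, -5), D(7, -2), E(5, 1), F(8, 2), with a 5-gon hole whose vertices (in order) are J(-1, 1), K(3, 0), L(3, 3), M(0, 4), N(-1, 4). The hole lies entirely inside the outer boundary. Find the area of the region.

Outer boundary:
A→B: (-6)(6) − (-8)(9) = 36
B→C: (-8)(-5) − (4)(6) = 16
C→D: (4)(-2) − (7)(-5) = 27
D→E: (7)(1) − (5)(-2) = 17
E→F: (5)(2) − (8)(1) = 2
F→A: (8)(9) − (-6)(2) = 84
Σ = 182
Area = |Σ|/2 = 91.
Hole:
Apply Gauss's area formula: 2A = Σ (x_i·y_{i+1} − x_{i+1}·y_i), indices taken mod 5.
J→K: (-1)(0) − (3)(1) = -3
K→L: (3)(3) − (3)(0) = 9
L→M: (3)(4) − (0)(3) = 12
M→N: (0)(4) − (-1)(4) = 4
N→J: (-1)(1) − (-1)(4) = 3
Σ = 25
Area = |Σ|/2 = 12.5.
Net area = 91 − 12.5 = 78.5.

78.5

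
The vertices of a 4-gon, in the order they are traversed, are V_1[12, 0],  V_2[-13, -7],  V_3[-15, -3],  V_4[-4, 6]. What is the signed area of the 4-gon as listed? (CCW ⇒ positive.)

-162

Apply the shoelace (surveyor's) formula: 2A = Σ (x_i·y_{i+1} − x_{i+1}·y_i), indices taken mod 4.
V_1→V_2: (12)(-7) − (-13)(0) = -84
V_2→V_3: (-13)(-3) − (-15)(-7) = -66
V_3→V_4: (-15)(6) − (-4)(-3) = -102
V_4→V_1: (-4)(0) − (12)(6) = -72
Σ = -324
Signed area = Σ/2 = -162 (negative ⇒ clockwise traversal).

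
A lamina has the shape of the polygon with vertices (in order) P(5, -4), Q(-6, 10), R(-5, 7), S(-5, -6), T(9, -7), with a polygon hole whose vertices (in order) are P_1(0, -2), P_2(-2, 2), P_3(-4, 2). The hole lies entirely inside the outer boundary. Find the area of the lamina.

89.5

Outer boundary:
Apply the surveyor's formula: 2A = Σ (x_i·y_{i+1} − x_{i+1}·y_i), indices taken mod 5.
Σ = (26) + (8) + (65) + (89) + (-1) = 187
Area = |Σ|/2 = 93.5.
Hole:
Apply the shoelace formula: 2A = Σ (x_i·y_{i+1} − x_{i+1}·y_i), indices taken mod 3.
Σ = (-4) + (4) + (8) = 8
Area = |Σ|/2 = 4.
Net area = 93.5 − 4 = 89.5.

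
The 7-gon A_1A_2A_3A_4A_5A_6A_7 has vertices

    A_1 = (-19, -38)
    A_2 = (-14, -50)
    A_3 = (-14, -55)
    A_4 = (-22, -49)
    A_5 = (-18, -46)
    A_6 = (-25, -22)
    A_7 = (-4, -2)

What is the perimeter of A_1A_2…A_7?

|A_1A_2| = √((5)² + (-12)²) = √169 = 13
|A_2A_3| = √((0)² + (-5)²) = √25 = 5
|A_3A_4| = √((-8)² + (6)²) = √100 = 10
|A_4A_5| = √((4)² + (3)²) = √25 = 5
|A_5A_6| = √((-7)² + (24)²) = √625 = 25
|A_6A_7| = √((21)² + (20)²) = √841 = 29
|A_7A_1| = √((-15)² + (-36)²) = √1521 = 39
Perimeter = 13 + 5 + 10 + 5 + 25 + 29 + 39 = 126.

126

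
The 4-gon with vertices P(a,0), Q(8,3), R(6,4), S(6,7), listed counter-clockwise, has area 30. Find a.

-7

Write out the shoelace sum; only the two edges meeting at P involve a:
2·Area = [(6·0 − a·7) + (a·3 − 8·0)] + 32
       = -4·a + 32 = 60
⇒ a = -7.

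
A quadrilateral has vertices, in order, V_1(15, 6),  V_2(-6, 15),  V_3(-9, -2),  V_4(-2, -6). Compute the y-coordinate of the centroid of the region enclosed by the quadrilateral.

Apply Gauss's area formula. First the cross-terms c_i = x_i·y_{i+1} − x_{i+1}·y_i:
  261, 147, 50, 78  ⇒  2A = 536, A = 268.
Then Σ (y_i + y_{i+1})·c_i = 6992, so ȳ = 6992 / (6·268) = 874/201.

874/201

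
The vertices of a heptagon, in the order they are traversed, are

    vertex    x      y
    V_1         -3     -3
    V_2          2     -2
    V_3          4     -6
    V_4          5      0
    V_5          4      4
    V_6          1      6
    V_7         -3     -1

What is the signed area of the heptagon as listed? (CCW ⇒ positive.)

50.5

Apply the surveyor's formula: 2A = Σ (x_i·y_{i+1} − x_{i+1}·y_i), indices taken mod 7.
V_1→V_2: (-3)(-2) − (2)(-3) = 12
V_2→V_3: (2)(-6) − (4)(-2) = -4
V_3→V_4: (4)(0) − (5)(-6) = 30
V_4→V_5: (5)(4) − (4)(0) = 20
V_5→V_6: (4)(6) − (1)(4) = 20
V_6→V_7: (1)(-1) − (-3)(6) = 17
V_7→V_1: (-3)(-3) − (-3)(-1) = 6
Σ = 101
Signed area = Σ/2 = 50.5 (positive ⇒ counter-clockwise traversal).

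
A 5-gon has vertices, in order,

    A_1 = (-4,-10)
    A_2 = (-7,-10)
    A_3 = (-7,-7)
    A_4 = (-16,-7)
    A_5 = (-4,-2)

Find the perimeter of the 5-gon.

36

|A_1A_2| = √((-3)² + (0)²) = √9 = 3
|A_2A_3| = √((0)² + (3)²) = √9 = 3
|A_3A_4| = √((-9)² + (0)²) = √81 = 9
|A_4A_5| = √((12)² + (5)²) = √169 = 13
|A_5A_1| = √((0)² + (-8)²) = √64 = 8
Perimeter = 3 + 3 + 9 + 13 + 8 = 36.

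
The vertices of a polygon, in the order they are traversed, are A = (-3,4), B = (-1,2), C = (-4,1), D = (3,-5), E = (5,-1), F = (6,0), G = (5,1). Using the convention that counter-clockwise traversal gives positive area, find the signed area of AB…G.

Apply the shoelace formula: 2A = Σ (x_i·y_{i+1} − x_{i+1}·y_i), indices taken mod 7.
Σ = (-2) + (7) + (17) + (22) + (6) + (6) + (23) = 79
Signed area = Σ/2 = 39.5 (positive ⇒ counter-clockwise traversal).

39.5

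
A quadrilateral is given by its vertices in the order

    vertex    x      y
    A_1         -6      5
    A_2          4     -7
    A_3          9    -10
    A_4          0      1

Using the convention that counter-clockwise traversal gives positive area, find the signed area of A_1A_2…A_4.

Apply Gauss's area formula: 2A = Σ (x_i·y_{i+1} − x_{i+1}·y_i), indices taken mod 4.
Σ = (22) + (23) + (9) + (6) = 60
Signed area = Σ/2 = 30 (positive ⇒ counter-clockwise traversal).

30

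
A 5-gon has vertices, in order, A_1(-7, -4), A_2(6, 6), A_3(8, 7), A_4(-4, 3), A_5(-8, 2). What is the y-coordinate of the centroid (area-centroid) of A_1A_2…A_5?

197/135

Apply Gauss's area formula. First the cross-terms c_i = x_i·y_{i+1} − x_{i+1}·y_i:
  -18, -6, 52, 16, 46  ⇒  2A = 90, A = 45.
Then Σ (y_i + y_{i+1})·c_i = 394, so ȳ = 394 / (6·45) = 197/135.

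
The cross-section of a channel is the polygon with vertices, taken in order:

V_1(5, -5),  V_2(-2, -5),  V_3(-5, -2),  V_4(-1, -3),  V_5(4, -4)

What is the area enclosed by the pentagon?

Apply the shoelace (surveyor's) formula: 2A = Σ (x_i·y_{i+1} − x_{i+1}·y_i), indices taken mod 5.
V_1→V_2: (5)(-5) − (-2)(-5) = -35
V_2→V_3: (-2)(-2) − (-5)(-5) = -21
V_3→V_4: (-5)(-3) − (-1)(-2) = 13
V_4→V_5: (-1)(-4) − (4)(-3) = 16
V_5→V_1: (4)(-5) − (5)(-4) = 0
Σ = -27
Area = |Σ|/2 = 13.5.

13.5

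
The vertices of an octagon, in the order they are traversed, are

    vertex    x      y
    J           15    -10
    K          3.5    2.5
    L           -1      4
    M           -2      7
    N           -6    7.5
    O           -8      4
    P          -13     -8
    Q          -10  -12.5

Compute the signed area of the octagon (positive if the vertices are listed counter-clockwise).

J→K: (15)(2.5) − (3.5)(-10) = 72.5
K→L: (3.5)(4) − (-1)(2.5) = 16.5
L→M: (-1)(7) − (-2)(4) = 1
M→N: (-2)(7.5) − (-6)(7) = 27
N→O: (-6)(4) − (-8)(7.5) = 36
O→P: (-8)(-8) − (-13)(4) = 116
P→Q: (-13)(-12.5) − (-10)(-8) = 82.5
Q→J: (-10)(-10) − (15)(-12.5) = 287.5
Σ = 639
Signed area = Σ/2 = 319.5 (positive ⇒ counter-clockwise traversal).

319.5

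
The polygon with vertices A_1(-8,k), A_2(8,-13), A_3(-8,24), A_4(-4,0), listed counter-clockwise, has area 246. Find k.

The doubled signed area Σ (x_i y_{i+1} − x_{i+1} y_i) is linear in k.
With k=0 it equals 288; the coefficient of k is -12 (from the two edges through A_1).
So -12·k + 288 = 2·246 = 492 ⇒ k = -17.

-17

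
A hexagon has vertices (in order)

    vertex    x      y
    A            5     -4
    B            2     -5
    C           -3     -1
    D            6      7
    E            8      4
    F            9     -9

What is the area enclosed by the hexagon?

90

Apply Gauss's area formula: 2A = Σ (x_i·y_{i+1} − x_{i+1}·y_i), indices taken mod 6.
A→B: (5)(-5) − (2)(-4) = -17
B→C: (2)(-1) − (-3)(-5) = -17
C→D: (-3)(7) − (6)(-1) = -15
D→E: (6)(4) − (8)(7) = -32
E→F: (8)(-9) − (9)(4) = -108
F→A: (9)(-4) − (5)(-9) = 9
Σ = -180
Area = |Σ|/2 = 90.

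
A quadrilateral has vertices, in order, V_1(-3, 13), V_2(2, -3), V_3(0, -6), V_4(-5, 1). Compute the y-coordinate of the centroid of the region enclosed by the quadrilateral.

Apply the shoelace formula. First the cross-terms c_i = x_i·y_{i+1} − x_{i+1}·y_i:
  -17, -12, -30, -62  ⇒  2A = -121, A = -60.5.
Then Σ (y_i + y_{i+1})·c_i = -780, so ȳ = -780 / (6·(-60.5)) = 260/121.

260/121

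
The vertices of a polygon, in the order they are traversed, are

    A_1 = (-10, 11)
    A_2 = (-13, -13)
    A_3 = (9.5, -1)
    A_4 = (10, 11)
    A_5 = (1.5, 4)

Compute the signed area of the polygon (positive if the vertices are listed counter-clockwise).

302

Cross-terms: 273, 136.5, 114.5, 23.5, 56.5  ⇒  Σ = 604
Signed area = Σ/2 = 302 (positive ⇒ counter-clockwise traversal).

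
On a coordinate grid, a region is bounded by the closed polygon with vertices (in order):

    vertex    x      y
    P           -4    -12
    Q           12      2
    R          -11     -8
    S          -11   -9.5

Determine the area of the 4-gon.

Apply Gauss's area formula: 2A = Σ (x_i·y_{i+1} − x_{i+1}·y_i), indices taken mod 4.
Cross-terms: 136, -74, 16.5, 94  ⇒  Σ = 172.5
Area = |Σ|/2 = 86.25.

86.25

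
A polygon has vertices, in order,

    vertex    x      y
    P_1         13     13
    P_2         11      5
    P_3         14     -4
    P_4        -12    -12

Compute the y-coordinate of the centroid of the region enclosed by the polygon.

Apply Gauss's area formula. First the cross-terms c_i = x_i·y_{i+1} − x_{i+1}·y_i:
  -78, -114, -216, 0  ⇒  2A = -408, A = -204.
Then Σ (y_i + y_{i+1})·c_i = 1938, so ȳ = 1938 / (6·(-204)) = -19/12.

-19/12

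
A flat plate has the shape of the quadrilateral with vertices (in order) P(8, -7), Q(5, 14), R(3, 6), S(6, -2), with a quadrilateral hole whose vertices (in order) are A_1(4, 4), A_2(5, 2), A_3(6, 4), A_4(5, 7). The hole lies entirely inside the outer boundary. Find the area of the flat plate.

28.5

Outer boundary:
Σ = (147) + (-12) + (-42) + (-26) = 67
Area = |Σ|/2 = 33.5.
Hole:
Σ = (-12) + (8) + (22) + (-8) = 10
Area = |Σ|/2 = 5.
Net area = 33.5 − 5 = 28.5.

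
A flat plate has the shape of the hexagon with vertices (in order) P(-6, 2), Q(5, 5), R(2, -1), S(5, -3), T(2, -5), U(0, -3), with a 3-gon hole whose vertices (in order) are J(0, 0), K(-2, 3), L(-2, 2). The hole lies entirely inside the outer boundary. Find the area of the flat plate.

Outer boundary:
Apply the shoelace formula: 2A = Σ (x_i·y_{i+1} − x_{i+1}·y_i), indices taken mod 6.
Σ = (-40) + (-15) + (-1) + (-19) + (-6) + (-18) = -99
Area = |Σ|/2 = 49.5.
Hole:
Σ = (0) + (2) + (0) = 2
Area = |Σ|/2 = 1.
Net area = 49.5 − 1 = 48.5.

48.5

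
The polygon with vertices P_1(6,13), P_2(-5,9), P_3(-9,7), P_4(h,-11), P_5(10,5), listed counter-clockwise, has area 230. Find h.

The doubled signed area Σ (x_i y_{i+1} − x_{i+1} y_i) is linear in h.
With h=0 it equals 474; the coefficient of h is -2 (from the two edges through P_4).
So -2·h + 474 = 2·230 = 460 ⇒ h = 7.

7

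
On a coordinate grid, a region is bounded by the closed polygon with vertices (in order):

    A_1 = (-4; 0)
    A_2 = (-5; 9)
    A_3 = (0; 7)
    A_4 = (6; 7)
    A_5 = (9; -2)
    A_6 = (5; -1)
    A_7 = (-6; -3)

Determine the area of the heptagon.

110

Σ = (-36) + (-35) + (-42) + (-75) + (1) + (-21) + (-12) = -220
Area = |Σ|/2 = 110.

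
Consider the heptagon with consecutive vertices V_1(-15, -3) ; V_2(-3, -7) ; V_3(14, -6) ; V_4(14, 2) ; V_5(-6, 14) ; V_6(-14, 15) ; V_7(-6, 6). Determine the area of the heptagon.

Apply Gauss's area formula: 2A = Σ (x_i·y_{i+1} − x_{i+1}·y_i), indices taken mod 7.
Cross-terms: 96, 116, 112, 208, 106, 6, 108  ⇒  Σ = 752
Area = |Σ|/2 = 376.

376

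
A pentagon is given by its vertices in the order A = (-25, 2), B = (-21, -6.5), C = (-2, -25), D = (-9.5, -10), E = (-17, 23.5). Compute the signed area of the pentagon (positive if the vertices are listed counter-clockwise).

Apply the shoelace (surveyor's) formula: 2A = Σ (x_i·y_{i+1} − x_{i+1}·y_i), indices taken mod 5.
Σ = (204.5) + (512) + (-217.5) + (-393.25) + (553.5) = 659.25
Signed area = Σ/2 = 329.625 (positive ⇒ counter-clockwise traversal).

329.625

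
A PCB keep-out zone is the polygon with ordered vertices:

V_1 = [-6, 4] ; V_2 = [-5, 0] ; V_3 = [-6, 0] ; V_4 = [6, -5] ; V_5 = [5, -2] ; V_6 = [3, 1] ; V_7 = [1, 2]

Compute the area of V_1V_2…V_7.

V_1→V_2: (-6)(0) − (-5)(4) = 20
V_2→V_3: (-5)(0) − (-6)(0) = 0
V_3→V_4: (-6)(-5) − (6)(0) = 30
V_4→V_5: (6)(-2) − (5)(-5) = 13
V_5→V_6: (5)(1) − (3)(-2) = 11
V_6→V_7: (3)(2) − (1)(1) = 5
V_7→V_1: (1)(4) − (-6)(2) = 16
Σ = 95
Area = |Σ|/2 = 47.5.

47.5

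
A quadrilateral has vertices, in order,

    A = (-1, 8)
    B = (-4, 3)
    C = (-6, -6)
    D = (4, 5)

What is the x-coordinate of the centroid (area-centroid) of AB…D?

Apply the surveyor's formula. First the cross-terms c_i = x_i·y_{i+1} − x_{i+1}·y_i:
  29, 42, -6, 37  ⇒  2A = 102, A = 51.
Then Σ (x_i + x_{i+1})·c_i = -442, so x̄ = -442 / (6·51) = -13/9.

-13/9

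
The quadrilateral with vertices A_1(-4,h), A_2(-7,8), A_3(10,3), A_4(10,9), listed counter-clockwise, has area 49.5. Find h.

8

The doubled signed area Σ (x_i y_{i+1} − x_{i+1} y_i) is linear in h.
With h=0 it equals -37; the coefficient of h is 17 (from the two edges through A_1).
So 17·h + -37 = 2·49.5 = 99 ⇒ h = 8.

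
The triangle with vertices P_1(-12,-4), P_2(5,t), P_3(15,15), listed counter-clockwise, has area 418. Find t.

Write out the shoelace sum; only the two edges meeting at P_2 involve t:
2·Area = [((-12)·t − 5·(-4)) + (5·15 − 15·t)] + 120
       = -27·t + 215 = 836
⇒ t = -23.

-23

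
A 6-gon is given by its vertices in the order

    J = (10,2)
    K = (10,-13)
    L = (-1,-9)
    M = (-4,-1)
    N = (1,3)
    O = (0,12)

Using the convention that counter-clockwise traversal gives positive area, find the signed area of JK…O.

J→K: (10)(-13) − (10)(2) = -150
K→L: (10)(-9) − (-1)(-13) = -103
L→M: (-1)(-1) − (-4)(-9) = -35
M→N: (-4)(3) − (1)(-1) = -11
N→O: (1)(12) − (0)(3) = 12
O→J: (0)(2) − (10)(12) = -120
Σ = -407
Signed area = Σ/2 = -203.5 (negative ⇒ clockwise traversal).

-203.5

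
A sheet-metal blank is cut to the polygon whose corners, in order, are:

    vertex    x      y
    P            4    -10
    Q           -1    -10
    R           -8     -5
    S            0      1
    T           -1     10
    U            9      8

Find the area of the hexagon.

176

Apply Gauss's area formula: 2A = Σ (x_i·y_{i+1} − x_{i+1}·y_i), indices taken mod 6.
Cross-terms: -50, -75, -8, 1, -98, -122  ⇒  Σ = -352
Area = |Σ|/2 = 176.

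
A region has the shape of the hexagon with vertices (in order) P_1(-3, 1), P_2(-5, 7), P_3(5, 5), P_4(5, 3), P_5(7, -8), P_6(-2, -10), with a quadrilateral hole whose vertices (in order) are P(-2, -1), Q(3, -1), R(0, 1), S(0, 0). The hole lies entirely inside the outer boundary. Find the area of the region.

Outer boundary:
P_1→P_2: (-3)(7) − (-5)(1) = -16
P_2→P_3: (-5)(5) − (5)(7) = -60
P_3→P_4: (5)(3) − (5)(5) = -10
P_4→P_5: (5)(-8) − (7)(3) = -61
P_5→P_6: (7)(-10) − (-2)(-8) = -86
P_6→P_1: (-2)(1) − (-3)(-10) = -32
Σ = -265
Area = |Σ|/2 = 132.5.
Hole:
Cross-terms: 5, 3, 0, 0  ⇒  Σ = 8
Area = |Σ|/2 = 4.
Net area = 132.5 − 4 = 128.5.

128.5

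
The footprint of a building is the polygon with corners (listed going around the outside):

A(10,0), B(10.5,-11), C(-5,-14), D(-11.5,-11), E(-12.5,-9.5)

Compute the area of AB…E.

175.625

Apply the shoelace formula: 2A = Σ (x_i·y_{i+1} − x_{i+1}·y_i), indices taken mod 5.
Cross-terms: -110, -202, -106, -28.25, 95  ⇒  Σ = -351.25
Area = |Σ|/2 = 175.625.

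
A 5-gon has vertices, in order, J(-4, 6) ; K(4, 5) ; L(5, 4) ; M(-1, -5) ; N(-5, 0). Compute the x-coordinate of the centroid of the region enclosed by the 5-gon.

Apply the shoelace formula. First the cross-terms c_i = x_i·y_{i+1} − x_{i+1}·y_i:
  -44, -9, -21, -25, -30  ⇒  2A = -129, A = -64.5.
Then Σ (x_i + x_{i+1})·c_i = 255, so x̄ = 255 / (6·(-64.5)) = -85/129.

-85/129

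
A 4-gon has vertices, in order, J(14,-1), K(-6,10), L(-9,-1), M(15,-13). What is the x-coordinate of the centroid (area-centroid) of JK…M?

229/69

Apply the shoelace (surveyor's) formula. First the cross-terms c_i = x_i·y_{i+1} − x_{i+1}·y_i:
  134, 96, 132, 167  ⇒  2A = 529, A = 264.5.
Then Σ (x_i + x_{i+1})·c_i = 5267, so x̄ = 5267 / (6·264.5) = 229/69.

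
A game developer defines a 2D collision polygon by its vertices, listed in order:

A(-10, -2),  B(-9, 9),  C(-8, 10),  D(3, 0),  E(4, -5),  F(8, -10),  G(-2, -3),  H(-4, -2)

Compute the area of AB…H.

117.5

Apply Gauss's area formula: 2A = Σ (x_i·y_{i+1} − x_{i+1}·y_i), indices taken mod 8.
Cross-terms: -108, -18, -30, -15, 0, -44, -8, -12  ⇒  Σ = -235
Area = |Σ|/2 = 117.5.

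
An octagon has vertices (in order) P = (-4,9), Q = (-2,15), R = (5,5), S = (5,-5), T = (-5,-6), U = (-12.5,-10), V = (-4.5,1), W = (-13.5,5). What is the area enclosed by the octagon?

212.5

Apply the surveyor's formula: 2A = Σ (x_i·y_{i+1} − x_{i+1}·y_i), indices taken mod 8.
Σ = (-42) + (-85) + (-50) + (-55) + (-25) + (-57.5) + (-9) + (-101.5) = -425
Area = |Σ|/2 = 212.5.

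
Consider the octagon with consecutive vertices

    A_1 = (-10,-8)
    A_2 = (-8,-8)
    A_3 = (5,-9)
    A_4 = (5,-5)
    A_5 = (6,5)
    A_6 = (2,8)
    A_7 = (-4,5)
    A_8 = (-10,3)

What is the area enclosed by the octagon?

215.5

A_1→A_2: (-10)(-8) − (-8)(-8) = 16
A_2→A_3: (-8)(-9) − (5)(-8) = 112
A_3→A_4: (5)(-5) − (5)(-9) = 20
A_4→A_5: (5)(5) − (6)(-5) = 55
A_5→A_6: (6)(8) − (2)(5) = 38
A_6→A_7: (2)(5) − (-4)(8) = 42
A_7→A_8: (-4)(3) − (-10)(5) = 38
A_8→A_1: (-10)(-8) − (-10)(3) = 110
Σ = 431
Area = |Σ|/2 = 215.5.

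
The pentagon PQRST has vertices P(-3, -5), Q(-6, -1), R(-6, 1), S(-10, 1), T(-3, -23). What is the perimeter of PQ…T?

54

|PQ| = √((-3)² + (4)²) = √25 = 5
|QR| = √((0)² + (2)²) = √4 = 2
|RS| = √((-4)² + (0)²) = √16 = 4
|ST| = √((7)² + (-24)²) = √625 = 25
|TP| = √((0)² + (18)²) = √324 = 18
Perimeter = 5 + 2 + 4 + 25 + 18 = 54.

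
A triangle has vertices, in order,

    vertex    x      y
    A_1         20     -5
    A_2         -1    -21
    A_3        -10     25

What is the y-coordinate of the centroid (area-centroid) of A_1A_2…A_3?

Apply the surveyor's formula. First the cross-terms c_i = x_i·y_{i+1} − x_{i+1}·y_i:
  -425, -235, -450  ⇒  2A = -1110, A = -555.
Then Σ (y_i + y_{i+1})·c_i = 1110, so ȳ = 1110 / (6·(-555)) = -1/3.

-1/3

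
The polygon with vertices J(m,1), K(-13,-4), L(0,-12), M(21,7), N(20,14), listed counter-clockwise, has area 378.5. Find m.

-9

Write out the shoelace sum; only the two edges meeting at J involve m:
2·Area = [(20·1 − m·14) + (m·(-4) − (-13)·1)] + 562
       = -18·m + 595 = 757
⇒ m = -9.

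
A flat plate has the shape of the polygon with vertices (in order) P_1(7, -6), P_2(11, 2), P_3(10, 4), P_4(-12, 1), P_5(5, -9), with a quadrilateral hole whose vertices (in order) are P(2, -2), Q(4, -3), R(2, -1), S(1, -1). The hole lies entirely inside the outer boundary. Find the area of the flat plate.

Outer boundary:
Apply the shoelace (surveyor's) formula: 2A = Σ (x_i·y_{i+1} − x_{i+1}·y_i), indices taken mod 5.
P_1→P_2: (7)(2) − (11)(-6) = 80
P_2→P_3: (11)(4) − (10)(2) = 24
P_3→P_4: (10)(1) − (-12)(4) = 58
P_4→P_5: (-12)(-9) − (5)(1) = 103
P_5→P_1: (5)(-6) − (7)(-9) = 33
Σ = 298
Area = |Σ|/2 = 149.
Hole:
P→Q: (2)(-3) − (4)(-2) = 2
Q→R: (4)(-1) − (2)(-3) = 2
R→S: (2)(-1) − (1)(-1) = -1
S→P: (1)(-2) − (2)(-1) = 0
Σ = 3
Area = |Σ|/2 = 1.5.
Net area = 149 − 1.5 = 147.5.

147.5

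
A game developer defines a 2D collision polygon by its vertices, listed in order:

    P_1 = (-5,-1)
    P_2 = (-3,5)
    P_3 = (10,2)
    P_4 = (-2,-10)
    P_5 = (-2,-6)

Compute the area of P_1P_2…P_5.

108

Apply the shoelace (surveyor's) formula: 2A = Σ (x_i·y_{i+1} − x_{i+1}·y_i), indices taken mod 5.
Σ = (-28) + (-56) + (-96) + (-8) + (-28) = -216
Area = |Σ|/2 = 108.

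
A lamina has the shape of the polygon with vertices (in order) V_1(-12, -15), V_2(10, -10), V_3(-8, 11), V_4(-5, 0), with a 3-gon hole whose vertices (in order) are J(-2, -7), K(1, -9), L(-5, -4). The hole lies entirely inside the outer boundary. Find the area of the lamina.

Outer boundary:
V_1→V_2: (-12)(-10) − (10)(-15) = 270
V_2→V_3: (10)(11) − (-8)(-10) = 30
V_3→V_4: (-8)(0) − (-5)(11) = 55
V_4→V_1: (-5)(-15) − (-12)(0) = 75
Σ = 430
Area = |Σ|/2 = 215.
Hole:
Σ = (25) + (-49) + (27) = 3
Area = |Σ|/2 = 1.5.
Net area = 215 − 1.5 = 213.5.

213.5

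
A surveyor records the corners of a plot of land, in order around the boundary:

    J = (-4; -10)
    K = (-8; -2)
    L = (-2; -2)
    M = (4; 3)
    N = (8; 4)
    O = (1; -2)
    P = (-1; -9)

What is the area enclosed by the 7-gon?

Apply the shoelace formula: 2A = Σ (x_i·y_{i+1} − x_{i+1}·y_i), indices taken mod 7.
J→K: (-4)(-2) − (-8)(-10) = -72
K→L: (-8)(-2) − (-2)(-2) = 12
L→M: (-2)(3) − (4)(-2) = 2
M→N: (4)(4) − (8)(3) = -8
N→O: (8)(-2) − (1)(4) = -20
O→P: (1)(-9) − (-1)(-2) = -11
P→J: (-1)(-10) − (-4)(-9) = -26
Σ = -123
Area = |Σ|/2 = 61.5.

61.5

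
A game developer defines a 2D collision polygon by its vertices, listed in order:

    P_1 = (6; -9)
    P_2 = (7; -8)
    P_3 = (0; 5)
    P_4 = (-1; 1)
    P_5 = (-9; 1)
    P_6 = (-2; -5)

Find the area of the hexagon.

Apply the shoelace (surveyor's) formula: 2A = Σ (x_i·y_{i+1} − x_{i+1}·y_i), indices taken mod 6.
Cross-terms: 15, 35, 5, 8, 47, 48  ⇒  Σ = 158
Area = |Σ|/2 = 79.

79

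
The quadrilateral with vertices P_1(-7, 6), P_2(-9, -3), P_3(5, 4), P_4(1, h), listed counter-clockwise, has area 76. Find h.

8

Write out the shoelace sum; only the two edges meeting at P_4 involve h:
2·Area = [(5·h − 1·4) + (1·6 − (-7)·h)] + 54
       = 12·h + 56 = 152
⇒ h = 8.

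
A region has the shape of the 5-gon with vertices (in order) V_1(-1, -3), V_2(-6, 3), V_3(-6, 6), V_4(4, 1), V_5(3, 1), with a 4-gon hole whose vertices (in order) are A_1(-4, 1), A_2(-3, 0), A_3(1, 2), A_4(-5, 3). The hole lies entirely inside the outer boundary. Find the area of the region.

Outer boundary:
Cross-terms: -21, -18, -30, 1, -8  ⇒  Σ = -76
Area = |Σ|/2 = 38.
Hole:
Apply the shoelace formula: 2A = Σ (x_i·y_{i+1} − x_{i+1}·y_i), indices taken mod 4.
Σ = (3) + (-6) + (13) + (7) = 17
Area = |Σ|/2 = 8.5.
Net area = 38 − 8.5 = 29.5.

29.5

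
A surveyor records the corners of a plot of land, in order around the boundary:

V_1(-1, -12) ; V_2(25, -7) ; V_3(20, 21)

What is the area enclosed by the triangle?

376.5

Σ = (307) + (665) + (-219) = 753
Area = |Σ|/2 = 376.5.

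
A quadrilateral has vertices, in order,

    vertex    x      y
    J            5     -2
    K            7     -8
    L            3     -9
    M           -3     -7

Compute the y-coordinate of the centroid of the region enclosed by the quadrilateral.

-661/108

Apply Gauss's area formula. First the cross-terms c_i = x_i·y_{i+1} − x_{i+1}·y_i:
  -26, -39, -48, 41  ⇒  2A = -72, A = -36.
Then Σ (y_i + y_{i+1})·c_i = 1322, so ȳ = 1322 / (6·(-36)) = -661/108.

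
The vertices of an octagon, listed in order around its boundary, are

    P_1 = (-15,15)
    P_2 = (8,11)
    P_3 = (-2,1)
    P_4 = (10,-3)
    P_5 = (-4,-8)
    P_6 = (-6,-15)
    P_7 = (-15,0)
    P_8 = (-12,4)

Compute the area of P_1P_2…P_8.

Apply the surveyor's formula: 2A = Σ (x_i·y_{i+1} − x_{i+1}·y_i), indices taken mod 8.
P_1→P_2: (-15)(11) − (8)(15) = -285
P_2→P_3: (8)(1) − (-2)(11) = 30
P_3→P_4: (-2)(-3) − (10)(1) = -4
P_4→P_5: (10)(-8) − (-4)(-3) = -92
P_5→P_6: (-4)(-15) − (-6)(-8) = 12
P_6→P_7: (-6)(0) − (-15)(-15) = -225
P_7→P_8: (-15)(4) − (-12)(0) = -60
P_8→P_1: (-12)(15) − (-15)(4) = -120
Σ = -744
Area = |Σ|/2 = 372.

372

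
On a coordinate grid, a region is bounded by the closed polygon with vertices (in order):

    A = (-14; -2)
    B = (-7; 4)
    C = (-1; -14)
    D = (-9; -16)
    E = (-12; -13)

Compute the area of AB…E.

155.5

Apply Gauss's area formula: 2A = Σ (x_i·y_{i+1} − x_{i+1}·y_i), indices taken mod 5.
Σ = (-70) + (102) + (-110) + (-75) + (-158) = -311
Area = |Σ|/2 = 155.5.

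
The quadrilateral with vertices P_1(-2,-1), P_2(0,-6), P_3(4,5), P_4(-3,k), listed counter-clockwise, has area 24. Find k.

The doubled signed area Σ (x_i y_{i+1} − x_{i+1} y_i) is linear in k.
With k=0 it equals 54; the coefficient of k is 6 (from the two edges through P_4).
So 6·k + 54 = 2·24 = 48 ⇒ k = -1.

-1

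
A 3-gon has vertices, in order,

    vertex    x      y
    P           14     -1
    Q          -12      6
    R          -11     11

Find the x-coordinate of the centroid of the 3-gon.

Apply the shoelace (surveyor's) formula. First the cross-terms c_i = x_i·y_{i+1} − x_{i+1}·y_i:
  72, -66, -143  ⇒  2A = -137, A = -68.5.
Then Σ (x_i + x_{i+1})·c_i = 1233, so x̄ = 1233 / (6·(-68.5)) = -3.

-3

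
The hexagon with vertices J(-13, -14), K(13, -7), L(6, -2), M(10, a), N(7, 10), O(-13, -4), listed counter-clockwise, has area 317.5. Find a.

Write out the shoelace sum; only the two edges meeting at M involve a:
2·Area = [(6·a − 10·(-2)) + (10·10 − 7·a)] + 521
       = -1·a + 641 = 635
⇒ a = 6.

6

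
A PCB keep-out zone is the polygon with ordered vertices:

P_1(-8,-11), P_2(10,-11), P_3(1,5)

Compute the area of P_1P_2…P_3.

144

P_1→P_2: (-8)(-11) − (10)(-11) = 198
P_2→P_3: (10)(5) − (1)(-11) = 61
P_3→P_1: (1)(-11) − (-8)(5) = 29
Σ = 288
Area = |Σ|/2 = 144.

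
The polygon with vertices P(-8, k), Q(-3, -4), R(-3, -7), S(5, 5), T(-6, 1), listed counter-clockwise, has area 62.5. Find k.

The doubled signed area Σ (x_i y_{i+1} − x_{i+1} y_i) is linear in k.
With k=0 it equals 104; the coefficient of k is -3 (from the two edges through P).
So -3·k + 104 = 2·62.5 = 125 ⇒ k = -7.

-7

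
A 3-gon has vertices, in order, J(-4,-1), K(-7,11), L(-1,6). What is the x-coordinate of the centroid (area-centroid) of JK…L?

-4

Apply the shoelace (surveyor's) formula. First the cross-terms c_i = x_i·y_{i+1} − x_{i+1}·y_i:
  -51, -31, 25  ⇒  2A = -57, A = -28.5.
Then Σ (x_i + x_{i+1})·c_i = 684, so x̄ = 684 / (6·(-28.5)) = -4.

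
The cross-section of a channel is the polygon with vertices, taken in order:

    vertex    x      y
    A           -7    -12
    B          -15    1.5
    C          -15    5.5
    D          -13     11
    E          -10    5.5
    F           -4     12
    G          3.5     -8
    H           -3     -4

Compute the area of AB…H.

221.75

A→B: (-7)(1.5) − (-15)(-12) = -190.5
B→C: (-15)(5.5) − (-15)(1.5) = -60
C→D: (-15)(11) − (-13)(5.5) = -93.5
D→E: (-13)(5.5) − (-10)(11) = 38.5
E→F: (-10)(12) − (-4)(5.5) = -98
F→G: (-4)(-8) − (3.5)(12) = -10
G→H: (3.5)(-4) − (-3)(-8) = -38
H→A: (-3)(-12) − (-7)(-4) = 8
Σ = -443.5
Area = |Σ|/2 = 221.75.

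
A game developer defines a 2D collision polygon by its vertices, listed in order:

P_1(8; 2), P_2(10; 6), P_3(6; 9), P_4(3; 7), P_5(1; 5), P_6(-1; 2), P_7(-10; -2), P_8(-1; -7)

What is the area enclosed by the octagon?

128

Apply the shoelace formula: 2A = Σ (x_i·y_{i+1} − x_{i+1}·y_i), indices taken mod 8.
Σ = (28) + (54) + (15) + (8) + (7) + (22) + (68) + (54) = 256
Area = |Σ|/2 = 128.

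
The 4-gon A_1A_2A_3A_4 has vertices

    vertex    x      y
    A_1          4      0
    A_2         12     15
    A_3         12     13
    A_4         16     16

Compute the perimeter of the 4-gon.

44

|A_1A_2| = √((8)² + (15)²) = √289 = 17
|A_2A_3| = √((0)² + (-2)²) = √4 = 2
|A_3A_4| = √((4)² + (3)²) = √25 = 5
|A_4A_1| = √((-12)² + (-16)²) = √400 = 20
Perimeter = 17 + 2 + 5 + 20 = 44.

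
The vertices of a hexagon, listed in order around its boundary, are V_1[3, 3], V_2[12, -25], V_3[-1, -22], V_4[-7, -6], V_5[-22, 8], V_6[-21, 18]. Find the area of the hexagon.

540.5

Apply Gauss's area formula: 2A = Σ (x_i·y_{i+1} − x_{i+1}·y_i), indices taken mod 6.
Cross-terms: -111, -289, -148, -188, -228, -117  ⇒  Σ = -1081
Area = |Σ|/2 = 540.5.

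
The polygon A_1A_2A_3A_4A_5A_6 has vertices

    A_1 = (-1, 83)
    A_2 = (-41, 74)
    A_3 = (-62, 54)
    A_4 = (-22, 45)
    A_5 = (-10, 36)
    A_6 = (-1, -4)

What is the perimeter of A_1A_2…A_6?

|A_1A_2| = √((-40)² + (-9)²) = √1681 = 41
|A_2A_3| = √((-21)² + (-20)²) = √841 = 29
|A_3A_4| = √((40)² + (-9)²) = √1681 = 41
|A_4A_5| = √((12)² + (-9)²) = √225 = 15
|A_5A_6| = √((9)² + (-40)²) = √1681 = 41
|A_6A_1| = √((0)² + (87)²) = √7569 = 87
Perimeter = 41 + 29 + 41 + 15 + 41 + 87 = 254.

254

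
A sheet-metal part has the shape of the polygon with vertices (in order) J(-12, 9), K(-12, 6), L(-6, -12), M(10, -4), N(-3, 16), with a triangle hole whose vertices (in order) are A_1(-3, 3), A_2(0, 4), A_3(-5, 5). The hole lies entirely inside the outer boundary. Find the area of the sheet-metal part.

Outer boundary:
Σ = (36) + (180) + (144) + (148) + (165) = 673
Area = |Σ|/2 = 336.5.
Hole:
Apply the shoelace (surveyor's) formula: 2A = Σ (x_i·y_{i+1} − x_{i+1}·y_i), indices taken mod 3.
A_1→A_2: (-3)(4) − (0)(3) = -12
A_2→A_3: (0)(5) − (-5)(4) = 20
A_3→A_1: (-5)(3) − (-3)(5) = 0
Σ = 8
Area = |Σ|/2 = 4.
Net area = 336.5 − 4 = 332.5.

332.5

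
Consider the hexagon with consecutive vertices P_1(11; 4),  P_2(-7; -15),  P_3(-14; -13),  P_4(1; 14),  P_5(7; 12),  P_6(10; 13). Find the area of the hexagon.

328.5

Σ = (-137) + (-119) + (-183) + (-86) + (-29) + (-103) = -657
Area = |Σ|/2 = 328.5.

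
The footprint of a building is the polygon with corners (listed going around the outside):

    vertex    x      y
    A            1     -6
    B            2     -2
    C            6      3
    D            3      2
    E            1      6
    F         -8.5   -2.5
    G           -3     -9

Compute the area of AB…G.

Cross-terms: 10, 18, 3, 16, 48.5, 69, 27  ⇒  Σ = 191.5
Area = |Σ|/2 = 95.75.

95.75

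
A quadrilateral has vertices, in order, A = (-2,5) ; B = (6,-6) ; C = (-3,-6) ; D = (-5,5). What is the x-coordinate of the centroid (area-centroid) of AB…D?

-7/12

Apply Gauss's area formula. First the cross-terms c_i = x_i·y_{i+1} − x_{i+1}·y_i:
  -18, -54, -45, -15  ⇒  2A = -132, A = -66.
Then Σ (x_i + x_{i+1})·c_i = 231, so x̄ = 231 / (6·(-66)) = -7/12.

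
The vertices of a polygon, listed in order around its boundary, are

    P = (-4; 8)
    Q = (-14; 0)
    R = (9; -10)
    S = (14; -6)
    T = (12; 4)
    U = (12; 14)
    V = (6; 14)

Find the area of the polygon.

387

Apply the shoelace (surveyor's) formula: 2A = Σ (x_i·y_{i+1} − x_{i+1}·y_i), indices taken mod 7.
Cross-terms: 112, 140, 86, 128, 120, 84, 104  ⇒  Σ = 774
Area = |Σ|/2 = 387.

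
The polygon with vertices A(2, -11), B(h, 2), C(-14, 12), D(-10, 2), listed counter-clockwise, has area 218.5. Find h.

The doubled signed area Σ (x_i y_{i+1} − x_{i+1} y_i) is linear in h.
With h=0 it equals 230; the coefficient of h is 23 (from the two edges through B).
So 23·h + 230 = 2·218.5 = 437 ⇒ h = 9.

9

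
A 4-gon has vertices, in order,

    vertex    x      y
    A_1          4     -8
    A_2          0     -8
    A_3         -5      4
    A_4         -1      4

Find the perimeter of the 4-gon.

|A_1A_2| = √((-4)² + (0)²) = √16 = 4
|A_2A_3| = √((-5)² + (12)²) = √169 = 13
|A_3A_4| = √((4)² + (0)²) = √16 = 4
|A_4A_1| = √((5)² + (-12)²) = √169 = 13
Perimeter = 4 + 13 + 4 + 13 = 34.

34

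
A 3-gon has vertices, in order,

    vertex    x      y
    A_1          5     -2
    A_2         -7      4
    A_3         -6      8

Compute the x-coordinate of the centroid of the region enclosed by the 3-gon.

Apply the shoelace (surveyor's) formula. First the cross-terms c_i = x_i·y_{i+1} − x_{i+1}·y_i:
  6, -32, -28  ⇒  2A = -54, A = -27.
Then Σ (x_i + x_{i+1})·c_i = 432, so x̄ = 432 / (6·(-27)) = -8/3.

-8/3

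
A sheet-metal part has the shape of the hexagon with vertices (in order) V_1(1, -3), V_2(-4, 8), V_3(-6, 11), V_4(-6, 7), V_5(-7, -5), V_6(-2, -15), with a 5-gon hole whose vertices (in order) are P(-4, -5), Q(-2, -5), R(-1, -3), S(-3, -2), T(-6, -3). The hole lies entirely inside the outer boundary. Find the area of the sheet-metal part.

100

Outer boundary:
V_1→V_2: (1)(8) − (-4)(-3) = -4
V_2→V_3: (-4)(11) − (-6)(8) = 4
V_3→V_4: (-6)(7) − (-6)(11) = 24
V_4→V_5: (-6)(-5) − (-7)(7) = 79
V_5→V_6: (-7)(-15) − (-2)(-5) = 95
V_6→V_1: (-2)(-3) − (1)(-15) = 21
Σ = 219
Area = |Σ|/2 = 109.5.
Hole:
P→Q: (-4)(-5) − (-2)(-5) = 10
Q→R: (-2)(-3) − (-1)(-5) = 1
R→S: (-1)(-2) − (-3)(-3) = -7
S→T: (-3)(-3) − (-6)(-2) = -3
T→P: (-6)(-5) − (-4)(-3) = 18
Σ = 19
Area = |Σ|/2 = 9.5.
Net area = 109.5 − 9.5 = 100.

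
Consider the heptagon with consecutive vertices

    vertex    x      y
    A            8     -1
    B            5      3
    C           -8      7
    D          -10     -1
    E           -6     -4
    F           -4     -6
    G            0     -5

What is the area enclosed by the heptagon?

140

Apply the shoelace (surveyor's) formula: 2A = Σ (x_i·y_{i+1} − x_{i+1}·y_i), indices taken mod 7.
A→B: (8)(3) − (5)(-1) = 29
B→C: (5)(7) − (-8)(3) = 59
C→D: (-8)(-1) − (-10)(7) = 78
D→E: (-10)(-4) − (-6)(-1) = 34
E→F: (-6)(-6) − (-4)(-4) = 20
F→G: (-4)(-5) − (0)(-6) = 20
G→A: (0)(-1) − (8)(-5) = 40
Σ = 280
Area = |Σ|/2 = 140.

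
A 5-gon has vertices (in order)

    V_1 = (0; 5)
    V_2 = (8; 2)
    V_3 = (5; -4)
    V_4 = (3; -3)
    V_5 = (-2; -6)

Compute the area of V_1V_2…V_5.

Σ = (-40) + (-42) + (-3) + (-24) + (-10) = -119
Area = |Σ|/2 = 59.5.

59.5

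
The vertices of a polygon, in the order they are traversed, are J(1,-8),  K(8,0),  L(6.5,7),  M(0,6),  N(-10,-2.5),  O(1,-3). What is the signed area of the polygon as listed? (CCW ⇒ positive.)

Σ = (64) + (56) + (39) + (60) + (32.5) + (-5) = 246.5
Signed area = Σ/2 = 123.25 (positive ⇒ counter-clockwise traversal).

123.25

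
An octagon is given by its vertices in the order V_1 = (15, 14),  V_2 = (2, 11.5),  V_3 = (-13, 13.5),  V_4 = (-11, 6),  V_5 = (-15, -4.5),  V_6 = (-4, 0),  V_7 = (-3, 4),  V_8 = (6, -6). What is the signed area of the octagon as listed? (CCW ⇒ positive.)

Apply the surveyor's formula: 2A = Σ (x_i·y_{i+1} − x_{i+1}·y_i), indices taken mod 8.
Σ = (144.5) + (176.5) + (70.5) + (139.5) + (-18) + (-16) + (-6) + (174) = 665
Signed area = Σ/2 = 332.5 (positive ⇒ counter-clockwise traversal).

332.5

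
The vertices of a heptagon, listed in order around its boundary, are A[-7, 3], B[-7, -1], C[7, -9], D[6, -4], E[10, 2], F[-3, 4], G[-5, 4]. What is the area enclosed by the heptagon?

Cross-terms: 28, 70, 26, 52, 46, 8, 13  ⇒  Σ = 243
Area = |Σ|/2 = 121.5.

121.5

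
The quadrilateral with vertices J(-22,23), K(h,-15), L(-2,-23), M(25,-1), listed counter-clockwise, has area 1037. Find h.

The doubled signed area Σ (x_i y_{i+1} − x_{i+1} y_i) is linear in h.
With h=0 it equals 1430; the coefficient of h is -46 (from the two edges through K).
So -46·h + 1430 = 2·1037 = 2074 ⇒ h = -14.

-14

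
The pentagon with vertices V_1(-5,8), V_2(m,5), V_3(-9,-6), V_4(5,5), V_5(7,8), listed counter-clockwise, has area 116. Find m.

The doubled signed area Σ (x_i y_{i+1} − x_{i+1} y_i) is linear in m.
With m=0 it equals 106; the coefficient of m is -14 (from the two edges through V_2).
So -14·m + 106 = 2·116 = 232 ⇒ m = -9.

-9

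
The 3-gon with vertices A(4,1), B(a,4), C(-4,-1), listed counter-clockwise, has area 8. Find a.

8

The doubled signed area Σ (x_i y_{i+1} − x_{i+1} y_i) is linear in a.
With a=0 it equals 32; the coefficient of a is -2 (from the two edges through B).
So -2·a + 32 = 2·8 = 16 ⇒ a = 8.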